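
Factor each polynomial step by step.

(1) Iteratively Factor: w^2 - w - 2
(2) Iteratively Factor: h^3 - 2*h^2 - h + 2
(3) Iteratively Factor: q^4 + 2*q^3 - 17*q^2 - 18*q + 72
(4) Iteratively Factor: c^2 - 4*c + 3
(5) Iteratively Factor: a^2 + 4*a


(1) = (w + 1)*(w - 2)
(2) = (h - 2)*(h^2 - 1) = (h - 2)*(h + 1)*(h - 1)
(3) = (q + 3)*(q^3 - q^2 - 14*q + 24) = (q - 3)*(q + 3)*(q^2 + 2*q - 8) = (q - 3)*(q + 3)*(q + 4)*(q - 2)
(4) = (c - 3)*(c - 1)
(5) = (a + 4)*(a)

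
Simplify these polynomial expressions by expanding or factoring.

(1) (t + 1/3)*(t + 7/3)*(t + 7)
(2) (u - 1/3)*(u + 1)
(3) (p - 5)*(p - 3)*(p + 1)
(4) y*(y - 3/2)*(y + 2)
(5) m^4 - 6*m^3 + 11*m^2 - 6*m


(1) = t^3 + 29*t^2/3 + 175*t/9 + 49/9
(2) = u^2 + 2*u/3 - 1/3
(3) = p^3 - 7*p^2 + 7*p + 15
(4) = y^3 + y^2/2 - 3*y
(5) = m*(m - 3)*(m - 2)*(m - 1)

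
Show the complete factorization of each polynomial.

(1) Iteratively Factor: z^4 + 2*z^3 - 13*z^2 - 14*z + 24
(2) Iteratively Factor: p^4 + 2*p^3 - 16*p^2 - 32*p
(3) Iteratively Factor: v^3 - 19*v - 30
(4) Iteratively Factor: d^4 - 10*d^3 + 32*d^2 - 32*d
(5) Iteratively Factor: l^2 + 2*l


(1) = (z - 1)*(z^3 + 3*z^2 - 10*z - 24) = (z - 1)*(z + 4)*(z^2 - z - 6) = (z - 3)*(z - 1)*(z + 4)*(z + 2)
(2) = (p + 4)*(p^3 - 2*p^2 - 8*p) = (p - 4)*(p + 4)*(p^2 + 2*p) = p*(p - 4)*(p + 4)*(p + 2)
(3) = (v - 5)*(v^2 + 5*v + 6) = (v - 5)*(v + 3)*(v + 2)
(4) = (d - 4)*(d^3 - 6*d^2 + 8*d) = (d - 4)^2*(d^2 - 2*d) = (d - 4)^2*(d - 2)*(d)
(5) = (l + 2)*(l)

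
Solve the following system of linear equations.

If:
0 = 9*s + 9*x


Then:
s = -x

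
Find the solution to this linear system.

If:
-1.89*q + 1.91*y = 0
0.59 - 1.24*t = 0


Then:
q = 1.01058201058201*y
t = 0.48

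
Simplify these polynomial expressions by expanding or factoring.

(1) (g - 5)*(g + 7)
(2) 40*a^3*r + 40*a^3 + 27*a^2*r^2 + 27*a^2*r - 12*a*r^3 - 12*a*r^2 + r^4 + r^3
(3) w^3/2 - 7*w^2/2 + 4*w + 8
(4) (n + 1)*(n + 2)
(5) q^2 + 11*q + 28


(1) = g^2 + 2*g - 35
(2) = (-8*a + r)*(-5*a + r)*(a + r)*(r + 1)
(3) = (w/2 + 1/2)*(w - 4)^2
(4) = n^2 + 3*n + 2
(5) = (q + 4)*(q + 7)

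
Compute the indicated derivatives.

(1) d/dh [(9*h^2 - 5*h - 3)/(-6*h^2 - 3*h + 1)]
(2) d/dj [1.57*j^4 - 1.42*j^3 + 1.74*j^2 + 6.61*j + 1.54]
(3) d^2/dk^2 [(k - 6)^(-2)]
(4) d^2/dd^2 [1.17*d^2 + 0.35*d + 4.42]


(1) = (-57*h^2 - 18*h - 14)/(36*h^4 + 36*h^3 - 3*h^2 - 6*h + 1)
(2) = 6.28*j^3 - 4.26*j^2 + 3.48*j + 6.61
(3) = 6/(k - 6)^4
(4) = 2.34000000000000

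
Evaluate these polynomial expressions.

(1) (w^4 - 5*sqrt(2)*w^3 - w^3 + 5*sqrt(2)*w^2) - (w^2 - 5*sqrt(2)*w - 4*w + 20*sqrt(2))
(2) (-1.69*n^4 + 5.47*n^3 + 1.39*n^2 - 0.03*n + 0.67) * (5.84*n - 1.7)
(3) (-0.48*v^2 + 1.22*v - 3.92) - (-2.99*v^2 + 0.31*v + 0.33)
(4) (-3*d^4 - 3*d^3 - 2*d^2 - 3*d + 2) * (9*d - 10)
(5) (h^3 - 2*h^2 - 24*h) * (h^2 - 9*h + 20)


(1) = w^4 - 5*sqrt(2)*w^3 - w^3 - w^2 + 5*sqrt(2)*w^2 + 4*w + 5*sqrt(2)*w - 20*sqrt(2)
(2) = -9.8696*n^5 + 34.8178*n^4 - 1.1814*n^3 - 2.5382*n^2 + 3.9638*n - 1.139
(3) = 2.51*v^2 + 0.91*v - 4.25
(4) = -27*d^5 + 3*d^4 + 12*d^3 - 7*d^2 + 48*d - 20
(5) = h^5 - 11*h^4 + 14*h^3 + 176*h^2 - 480*h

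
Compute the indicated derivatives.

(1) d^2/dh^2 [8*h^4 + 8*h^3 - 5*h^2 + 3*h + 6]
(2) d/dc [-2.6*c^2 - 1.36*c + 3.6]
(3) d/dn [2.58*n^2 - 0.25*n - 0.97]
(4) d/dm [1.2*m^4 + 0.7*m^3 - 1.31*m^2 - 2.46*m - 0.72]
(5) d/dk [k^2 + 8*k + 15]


(1) = 96*h^2 + 48*h - 10
(2) = -5.2*c - 1.36
(3) = 5.16*n - 0.25
(4) = 4.8*m^3 + 2.1*m^2 - 2.62*m - 2.46
(5) = 2*k + 8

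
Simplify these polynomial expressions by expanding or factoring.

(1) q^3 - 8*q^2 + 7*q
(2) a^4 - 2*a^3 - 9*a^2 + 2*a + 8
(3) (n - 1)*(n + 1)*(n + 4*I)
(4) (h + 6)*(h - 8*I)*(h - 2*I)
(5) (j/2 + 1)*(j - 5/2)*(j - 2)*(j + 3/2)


(1) = q*(q - 7)*(q - 1)
(2) = (a - 4)*(a - 1)*(a + 1)*(a + 2)
(3) = n^3 + 4*I*n^2 - n - 4*I
(4) = h^3 + 6*h^2 - 10*I*h^2 - 16*h - 60*I*h - 96
(5) = j^4/2 - j^3/2 - 31*j^2/8 + 2*j + 15/2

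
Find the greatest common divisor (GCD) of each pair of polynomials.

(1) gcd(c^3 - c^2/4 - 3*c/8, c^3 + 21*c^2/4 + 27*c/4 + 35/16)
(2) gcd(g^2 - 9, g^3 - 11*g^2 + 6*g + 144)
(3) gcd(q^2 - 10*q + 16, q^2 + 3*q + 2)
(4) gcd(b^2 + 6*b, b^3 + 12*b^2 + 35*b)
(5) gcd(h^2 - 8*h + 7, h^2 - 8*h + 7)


(1) = c + 1/2
(2) = gcd((g - 3)*(g + 3), (g - 8)*(g - 6)*(g + 3)) = g + 3
(3) = gcd((q - 8)*(q - 2), (q + 1)*(q + 2)) = 1
(4) = b
(5) = h^2 - 8*h + 7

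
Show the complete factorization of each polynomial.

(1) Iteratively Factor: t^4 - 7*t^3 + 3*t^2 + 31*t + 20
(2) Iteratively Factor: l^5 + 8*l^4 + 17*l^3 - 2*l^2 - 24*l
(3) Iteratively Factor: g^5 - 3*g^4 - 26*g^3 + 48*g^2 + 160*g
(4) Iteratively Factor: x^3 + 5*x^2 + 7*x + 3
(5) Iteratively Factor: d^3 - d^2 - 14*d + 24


(1) = (t + 1)*(t^3 - 8*t^2 + 11*t + 20) = (t - 4)*(t + 1)*(t^2 - 4*t - 5) = (t - 4)*(t + 1)^2*(t - 5)
(2) = (l + 2)*(l^4 + 6*l^3 + 5*l^2 - 12*l) = l*(l + 2)*(l^3 + 6*l^2 + 5*l - 12) = l*(l - 1)*(l + 2)*(l^2 + 7*l + 12) = l*(l - 1)*(l + 2)*(l + 3)*(l + 4)
(3) = (g - 5)*(g^4 + 2*g^3 - 16*g^2 - 32*g) = (g - 5)*(g + 4)*(g^3 - 2*g^2 - 8*g) = g*(g - 5)*(g + 4)*(g^2 - 2*g - 8) = g*(g - 5)*(g - 4)*(g + 4)*(g + 2)
(4) = (x + 1)*(x^2 + 4*x + 3) = (x + 1)*(x + 3)*(x + 1)
(5) = (d + 4)*(d^2 - 5*d + 6) = (d - 2)*(d + 4)*(d - 3)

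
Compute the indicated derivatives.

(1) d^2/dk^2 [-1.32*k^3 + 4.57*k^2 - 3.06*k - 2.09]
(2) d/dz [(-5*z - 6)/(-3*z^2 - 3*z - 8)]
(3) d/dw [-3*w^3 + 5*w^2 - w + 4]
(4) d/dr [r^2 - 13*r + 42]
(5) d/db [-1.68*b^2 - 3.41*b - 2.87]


(1) = 9.14 - 7.92*k
(2) = (-15*z^2 - 36*z + 22)/(9*z^4 + 18*z^3 + 57*z^2 + 48*z + 64)
(3) = -9*w^2 + 10*w - 1
(4) = 2*r - 13
(5) = -3.36*b - 3.41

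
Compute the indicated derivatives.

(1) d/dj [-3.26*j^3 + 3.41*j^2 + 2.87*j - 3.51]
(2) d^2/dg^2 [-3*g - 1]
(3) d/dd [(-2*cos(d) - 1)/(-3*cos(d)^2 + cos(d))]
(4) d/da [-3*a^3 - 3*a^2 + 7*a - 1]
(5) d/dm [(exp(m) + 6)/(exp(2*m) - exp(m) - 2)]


(1) = -9.78*j^2 + 6.82*j + 2.87
(2) = 0
(3) = (6*sin(d) - sin(d)/cos(d)^2 + 6*tan(d))/(3*cos(d) - 1)^2
(4) = -9*a^2 - 6*a + 7
(5) = (-(exp(m) + 6)*(2*exp(m) - 1) + exp(2*m) - exp(m) - 2)*exp(m)/(-exp(2*m) + exp(m) + 2)^2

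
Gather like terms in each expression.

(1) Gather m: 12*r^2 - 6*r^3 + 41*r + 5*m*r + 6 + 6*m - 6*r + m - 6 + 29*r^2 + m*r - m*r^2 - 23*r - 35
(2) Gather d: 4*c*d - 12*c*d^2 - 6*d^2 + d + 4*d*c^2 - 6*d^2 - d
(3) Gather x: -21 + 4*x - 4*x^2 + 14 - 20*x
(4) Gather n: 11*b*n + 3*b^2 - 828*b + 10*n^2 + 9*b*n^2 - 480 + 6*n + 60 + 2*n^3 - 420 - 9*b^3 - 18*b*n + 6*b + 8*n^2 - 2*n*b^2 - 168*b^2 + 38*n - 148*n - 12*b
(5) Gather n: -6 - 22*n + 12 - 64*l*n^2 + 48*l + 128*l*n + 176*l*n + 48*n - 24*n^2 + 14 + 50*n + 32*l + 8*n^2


(1) = m*(-r^2 + 6*r + 7) - 6*r^3 + 41*r^2 + 12*r - 35
(2) = d^2*(-12*c - 12) + d*(4*c^2 + 4*c)
(3) = -4*x^2 - 16*x - 7
(4) = -9*b^3 - 165*b^2 - 834*b + 2*n^3 + n^2*(9*b + 18) + n*(-2*b^2 - 7*b - 104) - 840
(5) = 80*l + n^2*(-64*l - 16) + n*(304*l + 76) + 20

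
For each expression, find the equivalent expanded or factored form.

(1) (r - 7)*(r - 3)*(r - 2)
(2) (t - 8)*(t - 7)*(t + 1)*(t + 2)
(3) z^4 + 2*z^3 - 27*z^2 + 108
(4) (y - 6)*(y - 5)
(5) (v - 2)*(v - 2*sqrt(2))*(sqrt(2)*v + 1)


(1) = r^3 - 12*r^2 + 41*r - 42
(2) = t^4 - 12*t^3 + 13*t^2 + 138*t + 112
(3) = (z - 3)^2*(z + 2)*(z + 6)
(4) = y^2 - 11*y + 30
(5) = sqrt(2)*v^3 - 3*v^2 - 2*sqrt(2)*v^2 - 2*sqrt(2)*v + 6*v + 4*sqrt(2)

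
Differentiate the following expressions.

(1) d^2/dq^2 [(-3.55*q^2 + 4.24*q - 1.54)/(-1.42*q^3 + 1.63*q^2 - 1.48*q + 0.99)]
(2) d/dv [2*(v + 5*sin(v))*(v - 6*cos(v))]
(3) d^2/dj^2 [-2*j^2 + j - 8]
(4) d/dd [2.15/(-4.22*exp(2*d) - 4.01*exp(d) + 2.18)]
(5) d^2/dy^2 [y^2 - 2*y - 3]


(1) = (14.31644*q^6 - 51.297216*q^5 + 51.382416*q^4 + 25.255612*q^3 - 61.930374*q^2 + 31.751544*q - 3.68995)/(2.863288*q^9 - 9.860196*q^8 + 20.27121*q^7 - 30.873103*q^6 + 34.876464*q^5 - 31.085553*q^4 + 21.746674*q^3 - 11.298177*q^2 + 4.351644*q - 0.970299)
(2) = 2*(v + 5*sin(v))*(6*sin(v) + 1) + 2*(v - 6*cos(v))*(5*cos(v) + 1)
(3) = -4
(4) = (18.146*exp(d) + 8.6215)*exp(d)/(4.22*exp(2*d) + 4.01*exp(d) - 2.18)^2
(5) = 2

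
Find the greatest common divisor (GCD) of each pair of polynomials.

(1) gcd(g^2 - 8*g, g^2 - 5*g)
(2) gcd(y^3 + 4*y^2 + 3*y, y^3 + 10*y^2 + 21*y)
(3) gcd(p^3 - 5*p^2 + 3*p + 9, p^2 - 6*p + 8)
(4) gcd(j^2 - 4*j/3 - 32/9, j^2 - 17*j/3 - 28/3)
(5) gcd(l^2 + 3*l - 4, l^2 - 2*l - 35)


(1) = g
(2) = gcd(y*(y + 1)*(y + 3), y*(y + 3)*(y + 7)) = y^2 + 3*y
(3) = 1
(4) = gcd((j - 8/3)*(j + 4/3), (j - 7)*(j + 4/3)) = j + 4/3
(5) = 1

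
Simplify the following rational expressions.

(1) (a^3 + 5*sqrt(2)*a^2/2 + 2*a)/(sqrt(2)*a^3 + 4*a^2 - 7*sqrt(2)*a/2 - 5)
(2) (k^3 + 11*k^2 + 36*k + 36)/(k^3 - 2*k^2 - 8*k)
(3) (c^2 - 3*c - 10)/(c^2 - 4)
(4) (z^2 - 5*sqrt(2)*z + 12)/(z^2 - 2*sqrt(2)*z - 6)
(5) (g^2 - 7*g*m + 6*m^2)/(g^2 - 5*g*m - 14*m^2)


(1) = (4*a^2 + 8*sqrt(2)*a)/(4*sqrt(2)*a^2 + 12*a - 20*sqrt(2))
(2) = (k^2 + 9*k + 18)/(k^2 - 4*k)
(3) = (c - 5)/(c - 2)
(4) = (z - 2*sqrt(2))/(z + sqrt(2))
(5) = (g^2 - 7*g*m + 6*m^2)/(g^2 - 5*g*m - 14*m^2)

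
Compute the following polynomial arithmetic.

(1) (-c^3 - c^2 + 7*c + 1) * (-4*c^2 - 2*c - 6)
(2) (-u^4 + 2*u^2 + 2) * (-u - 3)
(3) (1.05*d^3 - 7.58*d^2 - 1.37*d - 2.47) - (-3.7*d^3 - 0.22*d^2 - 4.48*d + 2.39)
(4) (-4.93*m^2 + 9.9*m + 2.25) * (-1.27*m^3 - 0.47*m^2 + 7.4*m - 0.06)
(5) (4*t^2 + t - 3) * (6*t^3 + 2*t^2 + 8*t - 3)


(1) = 4*c^5 + 6*c^4 - 20*c^3 - 12*c^2 - 44*c - 6
(2) = u^5 + 3*u^4 - 2*u^3 - 6*u^2 - 2*u - 6
(3) = 4.75*d^3 - 7.36*d^2 + 3.11*d - 4.86
(4) = 6.2611*m^5 - 10.2559*m^4 - 43.9925*m^3 + 72.4983*m^2 + 16.056*m - 0.135
(5) = 24*t^5 + 14*t^4 + 16*t^3 - 10*t^2 - 27*t + 9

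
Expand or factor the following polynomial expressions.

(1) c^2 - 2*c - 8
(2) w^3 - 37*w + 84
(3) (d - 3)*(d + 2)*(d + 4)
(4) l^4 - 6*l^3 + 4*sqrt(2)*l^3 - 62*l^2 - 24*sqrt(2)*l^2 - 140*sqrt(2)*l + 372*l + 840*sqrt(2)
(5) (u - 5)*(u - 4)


(1) = (c - 4)*(c + 2)
(2) = (w - 4)*(w - 3)*(w + 7)
(3) = d^3 + 3*d^2 - 10*d - 24
(4) = (l - 6)*(l - 5*sqrt(2))*(l + 2*sqrt(2))*(l + 7*sqrt(2))
(5) = u^2 - 9*u + 20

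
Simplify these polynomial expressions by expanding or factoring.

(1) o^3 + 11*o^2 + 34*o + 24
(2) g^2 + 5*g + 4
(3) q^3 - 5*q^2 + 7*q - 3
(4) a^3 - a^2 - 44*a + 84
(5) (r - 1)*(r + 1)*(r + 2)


(1) = (o + 1)*(o + 4)*(o + 6)
(2) = (g + 1)*(g + 4)
(3) = (q - 3)*(q - 1)^2
(4) = (a - 6)*(a - 2)*(a + 7)
(5) = r^3 + 2*r^2 - r - 2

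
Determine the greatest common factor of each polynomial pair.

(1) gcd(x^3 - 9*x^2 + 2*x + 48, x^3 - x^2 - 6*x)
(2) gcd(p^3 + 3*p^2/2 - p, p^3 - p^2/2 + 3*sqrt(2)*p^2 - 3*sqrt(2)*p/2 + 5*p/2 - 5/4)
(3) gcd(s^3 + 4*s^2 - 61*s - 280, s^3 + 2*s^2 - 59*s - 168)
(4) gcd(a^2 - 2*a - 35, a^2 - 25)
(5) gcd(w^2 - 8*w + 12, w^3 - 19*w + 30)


(1) = x^2 - x - 6
(2) = p - 1/2
(3) = gcd((s - 8)*(s + 5)*(s + 7), (s - 8)*(s + 3)*(s + 7)) = s^2 - s - 56
(4) = gcd((a - 7)*(a + 5), (a - 5)*(a + 5)) = a + 5
(5) = w - 2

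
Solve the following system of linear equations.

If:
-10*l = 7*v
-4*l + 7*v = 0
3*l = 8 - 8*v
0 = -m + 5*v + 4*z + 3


Then:
No Solution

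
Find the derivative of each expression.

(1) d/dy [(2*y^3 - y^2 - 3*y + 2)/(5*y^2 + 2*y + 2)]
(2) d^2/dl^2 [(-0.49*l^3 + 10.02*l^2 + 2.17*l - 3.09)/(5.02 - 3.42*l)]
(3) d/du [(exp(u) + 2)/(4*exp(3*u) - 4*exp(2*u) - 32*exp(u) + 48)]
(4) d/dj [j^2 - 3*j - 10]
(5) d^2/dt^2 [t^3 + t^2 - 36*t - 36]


(1) = (10*y^4 + 8*y^3 + 25*y^2 - 24*y - 10)/(25*y^4 + 20*y^3 + 24*y^2 + 8*y + 4)
(2) = (11.462472*l^3 - 50.475096*l^2 + 74.089176*l - 507.24312)/(40.001688*l^3 - 176.147784*l^2 + 258.556104*l - 126.506008)
(3) = (-2*exp(2*u) - 9*exp(u) - 14)*exp(u)/(4*(exp(5*u) - 15*exp(3*u) + 10*exp(2*u) + 60*exp(u) - 72))
(4) = 2*j - 3
(5) = 6*t + 2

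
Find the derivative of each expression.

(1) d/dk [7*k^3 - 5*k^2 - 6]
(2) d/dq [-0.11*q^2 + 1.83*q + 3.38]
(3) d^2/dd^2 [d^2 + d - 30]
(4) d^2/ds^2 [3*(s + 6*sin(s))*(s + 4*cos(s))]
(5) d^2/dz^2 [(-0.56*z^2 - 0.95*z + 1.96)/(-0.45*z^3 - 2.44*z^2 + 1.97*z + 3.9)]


(1) = k*(21*k - 10)
(2) = 1.83 - 0.22*q
(3) = 2
(4) = -18*s*sin(s) - 12*s*cos(s) - 24*sin(s) - 144*sin(2*s) + 36*cos(s) + 6
(5) = (0.2268*z^6 + 1.15425*z^5 + 4.47444*z^4 - 2.294274*z^3 - 7.608336*z^2 + 90.130368*z - 50.078348)/(0.091125*z^9 + 1.4823*z^8 + 6.840585*z^7 - 0.820826*z^6 - 55.639761*z^5 - 20.504832*z^4 + 125.367247*z^3 + 65.93067*z^2 - 89.8911*z - 59.319)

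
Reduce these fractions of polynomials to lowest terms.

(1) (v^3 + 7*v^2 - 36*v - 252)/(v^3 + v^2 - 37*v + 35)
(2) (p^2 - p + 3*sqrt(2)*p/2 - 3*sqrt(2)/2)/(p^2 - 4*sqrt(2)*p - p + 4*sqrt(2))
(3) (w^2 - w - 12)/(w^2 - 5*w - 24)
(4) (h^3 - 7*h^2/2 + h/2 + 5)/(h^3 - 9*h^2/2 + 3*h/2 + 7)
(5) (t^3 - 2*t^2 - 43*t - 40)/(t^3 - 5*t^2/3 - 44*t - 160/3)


(1) = (v^2 - 36)/(v^2 - 6*v + 5)
(2) = (2*p + 3*sqrt(2))/(2*p - 8*sqrt(2))
(3) = (w - 4)/(w - 8)
(4) = (2*h - 5)/(2*h - 7)
(5) = (3*t + 3)/(3*t + 4)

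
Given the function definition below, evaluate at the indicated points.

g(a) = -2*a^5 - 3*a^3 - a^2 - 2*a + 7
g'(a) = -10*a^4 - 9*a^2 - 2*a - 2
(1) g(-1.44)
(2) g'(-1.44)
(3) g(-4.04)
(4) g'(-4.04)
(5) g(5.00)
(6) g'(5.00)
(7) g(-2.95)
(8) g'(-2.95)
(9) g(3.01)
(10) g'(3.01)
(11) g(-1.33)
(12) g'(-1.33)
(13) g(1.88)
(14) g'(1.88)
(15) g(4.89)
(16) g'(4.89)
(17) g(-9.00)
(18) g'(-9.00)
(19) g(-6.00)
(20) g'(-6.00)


(1) = 29.15
(2) = -60.78
(3) = 2349.04
(4) = -2804.76
(5) = -6653.00
(6) = -6487.00
(7) = 528.04
(8) = -831.76
(9) = -584.05
(10) = -910.42
(11) = 23.27
(12) = -46.55
(13) = -67.20
(14) = -162.49
(15) = -5969.57
(16) = -5944.87
(17) = 120229.00
(18) = -66323.00
(19) = 16183.00
(20) = -13274.00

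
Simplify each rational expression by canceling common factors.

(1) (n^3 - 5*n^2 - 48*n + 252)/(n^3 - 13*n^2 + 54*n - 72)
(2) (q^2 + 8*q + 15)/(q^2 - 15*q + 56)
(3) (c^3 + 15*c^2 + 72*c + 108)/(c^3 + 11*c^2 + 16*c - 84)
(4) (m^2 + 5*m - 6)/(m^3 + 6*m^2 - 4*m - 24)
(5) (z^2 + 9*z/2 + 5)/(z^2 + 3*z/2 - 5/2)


(1) = (n^2 + n - 42)/(n^2 - 7*n + 12)
(2) = (q^2 + 8*q + 15)/(q^2 - 15*q + 56)
(3) = (c^2 + 9*c + 18)/(c^2 + 5*c - 14)
(4) = (m - 1)/(m^2 - 4)
(5) = (z + 2)/(z - 1)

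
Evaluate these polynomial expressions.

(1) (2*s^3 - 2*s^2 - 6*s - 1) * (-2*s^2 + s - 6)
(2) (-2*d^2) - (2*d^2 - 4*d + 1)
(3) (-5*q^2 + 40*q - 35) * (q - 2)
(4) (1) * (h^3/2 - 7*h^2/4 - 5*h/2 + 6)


(1) = -4*s^5 + 6*s^4 - 2*s^3 + 8*s^2 + 35*s + 6
(2) = -4*d^2 + 4*d - 1
(3) = -5*q^3 + 50*q^2 - 115*q + 70
(4) = h^3/2 - 7*h^2/4 - 5*h/2 + 6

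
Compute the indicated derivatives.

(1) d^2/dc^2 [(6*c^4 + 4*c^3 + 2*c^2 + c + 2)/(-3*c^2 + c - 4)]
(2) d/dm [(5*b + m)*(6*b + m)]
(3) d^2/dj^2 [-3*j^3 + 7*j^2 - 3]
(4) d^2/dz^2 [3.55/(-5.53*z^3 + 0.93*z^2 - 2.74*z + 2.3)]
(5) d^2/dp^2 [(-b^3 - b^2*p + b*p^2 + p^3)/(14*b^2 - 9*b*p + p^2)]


(1) = 2*(-54*c^6 + 54*c^5 - 234*c^4 + 221*c^3 - 510*c^2 - 138*c - 14)/(27*c^6 - 27*c^5 + 117*c^4 - 73*c^3 + 156*c^2 - 48*c + 64)
(2) = 11*b + 2*m
(3) = 14 - 18*j
(4) = ((117.789*z - 6.603)*(5.53*z^3 - 0.93*z^2 + 2.74*z - 2.3) - 3.55*(16.59*z^2 - 1.86*z + 2.74)*(33.18*z^2 - 3.72*z + 5.48))/(5.53*z^3 - 0.93*z^2 + 2.74*z - 2.3)^3
(5) = 6*b^2*(b^3 + 219*b^2*p - 141*b*p^2 + 25*p^3)/(2744*b^6 - 5292*b^5*p + 3990*b^4*p^2 - 1485*b^3*p^3 + 285*b^2*p^4 - 27*b*p^5 + p^6)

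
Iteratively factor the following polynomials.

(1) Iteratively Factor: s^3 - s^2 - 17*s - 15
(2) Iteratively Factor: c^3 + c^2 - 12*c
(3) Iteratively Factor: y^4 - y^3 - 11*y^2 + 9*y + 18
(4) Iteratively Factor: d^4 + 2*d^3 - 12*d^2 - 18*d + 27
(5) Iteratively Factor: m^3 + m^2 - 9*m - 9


(1) = (s - 5)*(s^2 + 4*s + 3) = (s - 5)*(s + 1)*(s + 3)
(2) = (c - 3)*(c^2 + 4*c) = c*(c - 3)*(c + 4)
(3) = (y - 2)*(y^3 + y^2 - 9*y - 9) = (y - 2)*(y + 1)*(y^2 - 9) = (y - 2)*(y + 1)*(y + 3)*(y - 3)
(4) = (d - 3)*(d^3 + 5*d^2 + 3*d - 9) = (d - 3)*(d - 1)*(d^2 + 6*d + 9) = (d - 3)*(d - 1)*(d + 3)*(d + 3)
(5) = (m + 1)*(m^2 - 9) = (m + 1)*(m + 3)*(m - 3)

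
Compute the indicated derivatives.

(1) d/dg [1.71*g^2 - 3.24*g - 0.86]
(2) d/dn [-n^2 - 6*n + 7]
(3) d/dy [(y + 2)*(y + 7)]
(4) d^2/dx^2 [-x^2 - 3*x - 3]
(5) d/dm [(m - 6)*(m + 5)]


(1) = 3.42*g - 3.24
(2) = -2*n - 6
(3) = 2*y + 9
(4) = -2
(5) = 2*m - 1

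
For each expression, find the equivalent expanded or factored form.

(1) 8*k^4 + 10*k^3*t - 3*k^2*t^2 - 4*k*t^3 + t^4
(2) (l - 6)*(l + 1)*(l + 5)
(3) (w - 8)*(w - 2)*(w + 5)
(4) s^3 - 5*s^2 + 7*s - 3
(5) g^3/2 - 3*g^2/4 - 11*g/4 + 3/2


(1) = (-4*k + t)*(-2*k + t)*(k + t)^2
(2) = l^3 - 31*l - 30
(3) = w^3 - 5*w^2 - 34*w + 80
(4) = (s - 3)*(s - 1)^2
(5) = (g/2 + 1)*(g - 3)*(g - 1/2)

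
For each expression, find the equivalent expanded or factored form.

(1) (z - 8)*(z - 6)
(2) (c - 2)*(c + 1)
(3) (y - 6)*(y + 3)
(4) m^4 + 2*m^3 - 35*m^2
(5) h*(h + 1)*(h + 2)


(1) = z^2 - 14*z + 48
(2) = c^2 - c - 2
(3) = y^2 - 3*y - 18
(4) = m^2*(m - 5)*(m + 7)
(5) = h^3 + 3*h^2 + 2*h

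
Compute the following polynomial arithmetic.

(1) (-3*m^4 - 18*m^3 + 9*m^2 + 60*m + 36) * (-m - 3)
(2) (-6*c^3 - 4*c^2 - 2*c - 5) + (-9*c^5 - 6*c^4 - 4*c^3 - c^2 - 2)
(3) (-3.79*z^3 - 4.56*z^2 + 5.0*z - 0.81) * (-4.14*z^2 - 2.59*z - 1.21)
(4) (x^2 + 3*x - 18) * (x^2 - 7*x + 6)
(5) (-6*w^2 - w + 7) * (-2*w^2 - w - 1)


(1) = 3*m^5 + 27*m^4 + 45*m^3 - 87*m^2 - 216*m - 108
(2) = -9*c^5 - 6*c^4 - 10*c^3 - 5*c^2 - 2*c - 7
(3) = 15.6906*z^5 + 28.6945*z^4 - 4.3037*z^3 - 4.079*z^2 - 3.9521*z + 0.9801
(4) = x^4 - 4*x^3 - 33*x^2 + 144*x - 108
(5) = 12*w^4 + 8*w^3 - 7*w^2 - 6*w - 7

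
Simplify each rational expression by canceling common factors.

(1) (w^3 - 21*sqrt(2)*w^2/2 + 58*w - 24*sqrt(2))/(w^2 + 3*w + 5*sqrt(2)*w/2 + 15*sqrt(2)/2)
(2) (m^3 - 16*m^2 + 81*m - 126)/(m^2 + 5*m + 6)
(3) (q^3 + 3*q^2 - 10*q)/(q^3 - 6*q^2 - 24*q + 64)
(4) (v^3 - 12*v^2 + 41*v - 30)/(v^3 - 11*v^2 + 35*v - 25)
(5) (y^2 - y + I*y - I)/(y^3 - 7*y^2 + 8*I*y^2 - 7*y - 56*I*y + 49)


(1) = (4*w^3 - 42*sqrt(2)*w^2 + 232*w - 96*sqrt(2))/(4*w^2 + w*(12 + 10*sqrt(2)) + 30*sqrt(2))
(2) = (m^3 - 16*m^2 + 81*m - 126)/(m^2 + 5*m + 6)
(3) = (q^2 + 5*q)/(q^2 - 4*q - 32)
(4) = (v - 6)/(v - 5)
(5) = (y - 1)/(y^2 + y*(-7 + 7*I) - 49*I)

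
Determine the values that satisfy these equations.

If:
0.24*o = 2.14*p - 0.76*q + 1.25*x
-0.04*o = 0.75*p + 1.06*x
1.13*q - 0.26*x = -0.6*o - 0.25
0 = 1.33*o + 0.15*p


Then:
o = 0.01
p = -0.12
q = -0.21
x = 0.09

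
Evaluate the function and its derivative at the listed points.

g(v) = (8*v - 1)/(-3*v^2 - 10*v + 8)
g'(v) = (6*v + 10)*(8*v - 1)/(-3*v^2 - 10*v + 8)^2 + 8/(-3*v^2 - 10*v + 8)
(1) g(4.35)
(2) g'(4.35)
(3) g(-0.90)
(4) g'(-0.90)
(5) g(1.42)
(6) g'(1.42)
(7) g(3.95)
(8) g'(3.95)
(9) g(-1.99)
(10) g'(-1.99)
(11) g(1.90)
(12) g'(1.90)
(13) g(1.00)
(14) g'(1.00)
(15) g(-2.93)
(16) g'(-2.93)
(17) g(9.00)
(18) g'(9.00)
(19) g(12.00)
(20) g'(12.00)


(1) = -0.37
(2) = 0.06
(3) = -0.56
(4) = 0.37
(5) = -0.85
(6) = 0.63
(7) = -0.39
(8) = 0.07
(9) = -1.06
(10) = 0.63
(11) = -0.65
(12) = 0.27
(13) = -1.40
(14) = 2.88
(15) = -2.12
(16) = 2.08
(17) = -0.22
(18) = 0.02
(19) = -0.17
(20) = 0.01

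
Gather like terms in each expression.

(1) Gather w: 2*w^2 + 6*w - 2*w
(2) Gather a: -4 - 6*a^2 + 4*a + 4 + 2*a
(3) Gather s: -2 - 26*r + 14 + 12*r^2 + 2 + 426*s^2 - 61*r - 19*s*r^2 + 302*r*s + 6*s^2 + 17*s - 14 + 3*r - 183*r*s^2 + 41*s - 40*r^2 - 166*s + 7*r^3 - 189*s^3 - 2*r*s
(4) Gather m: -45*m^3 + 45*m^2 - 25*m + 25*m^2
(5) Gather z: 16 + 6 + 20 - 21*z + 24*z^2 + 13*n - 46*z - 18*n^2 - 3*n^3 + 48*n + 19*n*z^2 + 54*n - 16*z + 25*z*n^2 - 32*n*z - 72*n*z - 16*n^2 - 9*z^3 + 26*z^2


(1) = 2*w^2 + 4*w
(2) = -6*a^2 + 6*a
(3) = 7*r^3 - 28*r^2 - 84*r - 189*s^3 + s^2*(432 - 183*r) + s*(-19*r^2 + 300*r - 108)
(4) = -45*m^3 + 70*m^2 - 25*m
(5) = -3*n^3 - 34*n^2 + 115*n - 9*z^3 + z^2*(19*n + 50) + z*(25*n^2 - 104*n - 83) + 42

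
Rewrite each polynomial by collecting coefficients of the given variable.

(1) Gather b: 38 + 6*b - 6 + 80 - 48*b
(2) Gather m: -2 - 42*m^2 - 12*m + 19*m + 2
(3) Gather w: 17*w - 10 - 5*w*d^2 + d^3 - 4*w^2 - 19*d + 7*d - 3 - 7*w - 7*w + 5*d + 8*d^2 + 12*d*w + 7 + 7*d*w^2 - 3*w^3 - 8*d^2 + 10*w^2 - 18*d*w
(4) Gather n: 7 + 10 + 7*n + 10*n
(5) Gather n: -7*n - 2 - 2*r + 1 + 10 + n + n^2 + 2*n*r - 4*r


(1) = 112 - 42*b
(2) = -42*m^2 + 7*m
(3) = d^3 - 7*d - 3*w^3 + w^2*(7*d + 6) + w*(-5*d^2 - 6*d + 3) - 6
(4) = 17*n + 17
(5) = n^2 + n*(2*r - 6) - 6*r + 9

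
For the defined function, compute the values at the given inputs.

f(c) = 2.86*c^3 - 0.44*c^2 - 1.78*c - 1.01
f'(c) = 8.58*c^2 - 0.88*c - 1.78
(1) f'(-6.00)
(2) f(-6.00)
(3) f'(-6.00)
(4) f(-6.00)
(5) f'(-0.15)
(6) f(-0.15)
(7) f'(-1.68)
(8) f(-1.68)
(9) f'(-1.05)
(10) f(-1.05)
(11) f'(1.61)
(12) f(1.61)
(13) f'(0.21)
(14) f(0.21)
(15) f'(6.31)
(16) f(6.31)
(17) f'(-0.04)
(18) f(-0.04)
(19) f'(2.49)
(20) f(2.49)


(1) = 312.38
(2) = -623.93
(3) = 312.38
(4) = -623.93
(5) = -1.45
(6) = -0.76
(7) = 23.91
(8) = -12.82
(9) = 8.60
(10) = -2.94
(11) = 19.04
(12) = 6.92
(13) = -1.59
(14) = -1.38
(15) = 334.29
(16) = 688.78
(17) = -1.73
(18) = -0.94
(19) = 49.23
(20) = 35.98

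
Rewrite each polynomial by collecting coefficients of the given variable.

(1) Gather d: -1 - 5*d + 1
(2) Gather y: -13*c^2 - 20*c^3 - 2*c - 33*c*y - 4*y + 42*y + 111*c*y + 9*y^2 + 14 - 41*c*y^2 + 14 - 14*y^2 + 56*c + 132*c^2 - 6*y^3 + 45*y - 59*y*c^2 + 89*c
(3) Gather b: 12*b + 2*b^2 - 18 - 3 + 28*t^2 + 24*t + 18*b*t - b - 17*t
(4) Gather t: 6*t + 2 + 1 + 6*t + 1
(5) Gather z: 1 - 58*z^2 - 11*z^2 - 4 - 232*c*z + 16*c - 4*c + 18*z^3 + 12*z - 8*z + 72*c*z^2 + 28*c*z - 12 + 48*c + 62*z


(1) = -5*d
(2) = -20*c^3 + 119*c^2 + 143*c - 6*y^3 + y^2*(-41*c - 5) + y*(-59*c^2 + 78*c + 83) + 28
(3) = 2*b^2 + b*(18*t + 11) + 28*t^2 + 7*t - 21
(4) = 12*t + 4
(5) = 60*c + 18*z^3 + z^2*(72*c - 69) + z*(66 - 204*c) - 15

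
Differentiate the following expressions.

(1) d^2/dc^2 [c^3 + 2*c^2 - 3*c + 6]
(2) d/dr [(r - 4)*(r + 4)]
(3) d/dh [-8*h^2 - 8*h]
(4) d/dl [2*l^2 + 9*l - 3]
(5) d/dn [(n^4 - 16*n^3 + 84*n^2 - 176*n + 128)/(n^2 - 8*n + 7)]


(1) = 6*c + 4
(2) = 2*r
(3) = -16*h - 8
(4) = 4*l + 9
(5) = 2*(n^5 - 20*n^4 + 142*n^3 - 416*n^2 + 460*n - 104)/(n^4 - 16*n^3 + 78*n^2 - 112*n + 49)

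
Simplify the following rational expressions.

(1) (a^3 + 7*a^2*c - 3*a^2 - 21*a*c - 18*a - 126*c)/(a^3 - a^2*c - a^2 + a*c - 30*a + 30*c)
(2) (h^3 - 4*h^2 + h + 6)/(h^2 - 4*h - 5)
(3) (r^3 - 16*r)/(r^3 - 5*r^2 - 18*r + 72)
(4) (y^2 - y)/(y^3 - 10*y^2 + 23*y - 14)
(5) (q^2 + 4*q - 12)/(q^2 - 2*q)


(1) = (a^2 + 7*a*c + 3*a + 21*c)/(a^2 - a*c + 5*a - 5*c)
(2) = (h^2 - 5*h + 6)/(h - 5)
(3) = (r^2 - 4*r)/(r^2 - 9*r + 18)
(4) = y/(y^2 - 9*y + 14)
(5) = (q + 6)/q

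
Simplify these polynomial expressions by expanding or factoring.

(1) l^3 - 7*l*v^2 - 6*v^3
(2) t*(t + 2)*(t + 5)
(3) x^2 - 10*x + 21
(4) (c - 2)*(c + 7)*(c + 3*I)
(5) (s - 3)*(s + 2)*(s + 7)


(1) = (l - 3*v)*(l + v)*(l + 2*v)
(2) = t^3 + 7*t^2 + 10*t
(3) = (x - 7)*(x - 3)
(4) = c^3 + 5*c^2 + 3*I*c^2 - 14*c + 15*I*c - 42*I
(5) = s^3 + 6*s^2 - 13*s - 42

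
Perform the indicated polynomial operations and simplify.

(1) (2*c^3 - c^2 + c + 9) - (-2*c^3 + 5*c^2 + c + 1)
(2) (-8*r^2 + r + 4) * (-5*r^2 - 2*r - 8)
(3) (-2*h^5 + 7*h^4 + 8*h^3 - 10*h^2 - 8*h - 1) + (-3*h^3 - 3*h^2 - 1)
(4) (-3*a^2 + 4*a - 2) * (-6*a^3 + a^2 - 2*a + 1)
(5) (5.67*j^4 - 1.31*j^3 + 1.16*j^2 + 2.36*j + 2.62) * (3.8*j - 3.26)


(1) = 4*c^3 - 6*c^2 + 8
(2) = 40*r^4 + 11*r^3 + 42*r^2 - 16*r - 32
(3) = -2*h^5 + 7*h^4 + 5*h^3 - 13*h^2 - 8*h - 2
(4) = 18*a^5 - 27*a^4 + 22*a^3 - 13*a^2 + 8*a - 2
(5) = 21.546*j^5 - 23.4622*j^4 + 8.6786*j^3 + 5.1864*j^2 + 2.2624*j - 8.5412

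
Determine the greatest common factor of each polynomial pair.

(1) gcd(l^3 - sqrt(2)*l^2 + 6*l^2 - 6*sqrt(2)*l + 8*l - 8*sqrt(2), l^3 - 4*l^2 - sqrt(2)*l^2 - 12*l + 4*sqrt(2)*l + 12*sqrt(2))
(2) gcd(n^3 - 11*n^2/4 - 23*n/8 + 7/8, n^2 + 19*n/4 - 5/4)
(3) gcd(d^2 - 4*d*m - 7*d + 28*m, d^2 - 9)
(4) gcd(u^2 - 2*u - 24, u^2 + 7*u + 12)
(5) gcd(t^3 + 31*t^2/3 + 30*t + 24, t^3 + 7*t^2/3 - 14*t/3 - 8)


(1) = gcd((l + 2)*(l + 4)*(l - sqrt(2)), (l - 6)*(l + 2)*(l - sqrt(2))) = l^2 + l*(2 - sqrt(2)) - 2*sqrt(2)
(2) = gcd((n - 7/2)*(n - 1/4)*(n + 1), (n - 1/4)*(n + 5)) = n - 1/4
(3) = gcd((d - 7)*(d - 4*m), (d - 3)*(d + 3)) = 1
(4) = u + 4
(5) = gcd((t + 4/3)*(t + 3)*(t + 6), (t - 2)*(t + 4/3)*(t + 3)) = t^2 + 13*t/3 + 4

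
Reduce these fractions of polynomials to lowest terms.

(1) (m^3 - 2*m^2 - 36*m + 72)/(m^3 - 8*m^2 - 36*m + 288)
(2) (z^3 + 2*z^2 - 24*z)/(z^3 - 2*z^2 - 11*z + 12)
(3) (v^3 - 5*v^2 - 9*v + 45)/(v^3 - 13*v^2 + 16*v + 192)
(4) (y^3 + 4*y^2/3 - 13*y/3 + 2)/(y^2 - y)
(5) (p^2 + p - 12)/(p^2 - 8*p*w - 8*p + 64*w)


(1) = (m - 2)/(m - 8)
(2) = (z^2 + 6*z)/(z^2 + 2*z - 3)
(3) = (v^2 - 8*v + 15)/(v^2 - 16*v + 64)
(4) = (3*y^2 + 7*y - 6)/(3*y)
(5) = (p^2 + p - 12)/(p^2 - 8*p*w - 8*p + 64*w)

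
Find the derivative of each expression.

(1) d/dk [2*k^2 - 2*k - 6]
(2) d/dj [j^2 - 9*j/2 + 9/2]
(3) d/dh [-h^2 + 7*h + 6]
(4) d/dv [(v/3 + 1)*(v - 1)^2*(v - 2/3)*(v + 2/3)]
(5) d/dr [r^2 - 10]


(1) = 4*k - 2
(2) = 2*j - 9/2
(3) = 7 - 2*h
(4) = 5*v^4/3 + 4*v^3/3 - 49*v^2/9 + 46*v/27 + 20/27
(5) = 2*r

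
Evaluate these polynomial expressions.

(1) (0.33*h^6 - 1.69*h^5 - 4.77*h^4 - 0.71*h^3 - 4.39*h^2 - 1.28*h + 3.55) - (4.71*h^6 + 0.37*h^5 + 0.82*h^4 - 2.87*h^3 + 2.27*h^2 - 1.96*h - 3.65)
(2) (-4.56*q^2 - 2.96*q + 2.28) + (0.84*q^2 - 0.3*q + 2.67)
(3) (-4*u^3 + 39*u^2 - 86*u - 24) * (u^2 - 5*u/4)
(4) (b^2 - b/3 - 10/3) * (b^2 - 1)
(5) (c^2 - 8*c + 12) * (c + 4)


(1) = -4.38*h^6 - 2.06*h^5 - 5.59*h^4 + 2.16*h^3 - 6.66*h^2 + 0.68*h + 7.2
(2) = -3.72*q^2 - 3.26*q + 4.95
(3) = -4*u^5 + 44*u^4 - 539*u^3/4 + 167*u^2/2 + 30*u
(4) = b^4 - b^3/3 - 13*b^2/3 + b/3 + 10/3
(5) = c^3 - 4*c^2 - 20*c + 48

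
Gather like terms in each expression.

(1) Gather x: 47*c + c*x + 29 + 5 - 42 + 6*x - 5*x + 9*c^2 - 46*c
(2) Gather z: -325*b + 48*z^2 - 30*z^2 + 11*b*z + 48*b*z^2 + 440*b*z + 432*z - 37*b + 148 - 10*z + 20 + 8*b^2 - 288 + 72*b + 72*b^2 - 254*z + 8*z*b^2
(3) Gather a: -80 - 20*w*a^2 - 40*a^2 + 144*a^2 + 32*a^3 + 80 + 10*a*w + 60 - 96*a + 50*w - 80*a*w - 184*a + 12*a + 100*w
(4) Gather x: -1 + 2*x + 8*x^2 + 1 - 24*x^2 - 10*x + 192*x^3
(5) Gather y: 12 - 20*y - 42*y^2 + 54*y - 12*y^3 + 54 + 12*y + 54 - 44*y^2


(1) = 9*c^2 + c + x*(c + 1) - 8
(2) = 80*b^2 - 290*b + z^2*(48*b + 18) + z*(8*b^2 + 451*b + 168) - 120
(3) = 32*a^3 + a^2*(104 - 20*w) + a*(-70*w - 268) + 150*w + 60
(4) = 192*x^3 - 16*x^2 - 8*x
(5) = -12*y^3 - 86*y^2 + 46*y + 120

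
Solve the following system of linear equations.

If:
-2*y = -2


Then:
y = 1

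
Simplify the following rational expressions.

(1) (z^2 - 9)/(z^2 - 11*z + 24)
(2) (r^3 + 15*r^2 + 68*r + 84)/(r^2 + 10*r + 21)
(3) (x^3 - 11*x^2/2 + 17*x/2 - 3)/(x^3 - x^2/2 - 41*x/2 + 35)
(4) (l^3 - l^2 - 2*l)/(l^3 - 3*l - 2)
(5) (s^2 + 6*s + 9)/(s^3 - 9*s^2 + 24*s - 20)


(1) = (z + 3)/(z - 8)
(2) = (r^2 + 8*r + 12)/(r + 3)
(3) = (2*x^2 - 7*x + 3)/(2*x^2 + 3*x - 35)
(4) = l/(l + 1)
(5) = (s^2 + 6*s + 9)/(s^3 - 9*s^2 + 24*s - 20)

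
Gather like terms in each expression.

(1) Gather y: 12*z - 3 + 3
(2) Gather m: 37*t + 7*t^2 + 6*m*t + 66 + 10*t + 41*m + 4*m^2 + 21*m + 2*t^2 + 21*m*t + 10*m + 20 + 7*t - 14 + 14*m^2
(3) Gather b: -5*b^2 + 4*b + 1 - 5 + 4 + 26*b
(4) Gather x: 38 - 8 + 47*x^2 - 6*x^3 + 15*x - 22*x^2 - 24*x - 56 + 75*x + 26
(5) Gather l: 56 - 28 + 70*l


(1) = 12*z
(2) = 18*m^2 + m*(27*t + 72) + 9*t^2 + 54*t + 72
(3) = -5*b^2 + 30*b
(4) = -6*x^3 + 25*x^2 + 66*x
(5) = 70*l + 28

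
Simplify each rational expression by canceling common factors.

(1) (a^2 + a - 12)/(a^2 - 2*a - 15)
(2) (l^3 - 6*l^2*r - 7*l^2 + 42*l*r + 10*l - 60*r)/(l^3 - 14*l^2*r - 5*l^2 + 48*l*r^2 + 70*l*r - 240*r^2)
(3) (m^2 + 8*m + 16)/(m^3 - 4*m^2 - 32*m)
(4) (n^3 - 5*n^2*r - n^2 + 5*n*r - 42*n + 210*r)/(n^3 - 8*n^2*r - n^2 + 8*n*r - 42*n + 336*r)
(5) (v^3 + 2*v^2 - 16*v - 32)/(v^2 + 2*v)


(1) = (a^2 + a - 12)/(a^2 - 2*a - 15)
(2) = (2 - l)/(-l + 8*r)
(3) = (m + 4)/(m^2 - 8*m)
(4) = (-n + 5*r)/(-n + 8*r)
(5) = (v^2 - 16)/v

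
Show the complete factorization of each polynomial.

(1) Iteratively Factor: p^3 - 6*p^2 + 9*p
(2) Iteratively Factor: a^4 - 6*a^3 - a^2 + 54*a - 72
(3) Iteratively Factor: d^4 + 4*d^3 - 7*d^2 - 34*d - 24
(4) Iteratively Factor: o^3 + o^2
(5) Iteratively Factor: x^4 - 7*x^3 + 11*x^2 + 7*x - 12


(1) = (p)*(p^2 - 6*p + 9) = p*(p - 3)*(p - 3)
(2) = (a - 4)*(a^3 - 2*a^2 - 9*a + 18) = (a - 4)*(a + 3)*(a^2 - 5*a + 6) = (a - 4)*(a - 2)*(a + 3)*(a - 3)
(3) = (d - 3)*(d^3 + 7*d^2 + 14*d + 8) = (d - 3)*(d + 2)*(d^2 + 5*d + 4) = (d - 3)*(d + 2)*(d + 4)*(d + 1)
(4) = (o)*(o^2 + o) = o^2*(o + 1)
(5) = (x - 4)*(x^3 - 3*x^2 - x + 3) = (x - 4)*(x - 1)*(x^2 - 2*x - 3) = (x - 4)*(x - 1)*(x + 1)*(x - 3)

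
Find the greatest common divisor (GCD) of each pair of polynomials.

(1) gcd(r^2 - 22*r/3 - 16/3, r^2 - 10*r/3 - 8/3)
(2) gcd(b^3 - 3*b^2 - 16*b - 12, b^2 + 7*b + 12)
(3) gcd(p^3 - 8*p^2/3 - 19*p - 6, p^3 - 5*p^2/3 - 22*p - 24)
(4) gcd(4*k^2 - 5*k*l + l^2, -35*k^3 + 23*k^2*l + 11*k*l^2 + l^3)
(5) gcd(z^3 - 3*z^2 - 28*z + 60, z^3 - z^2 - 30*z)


(1) = r + 2/3
(2) = gcd((b - 6)*(b + 1)*(b + 2), (b + 3)*(b + 4)) = 1
(3) = p^2 - 3*p - 18
(4) = gcd((-4*k + l)*(-k + l), (-k + l)*(5*k + l)*(7*k + l)) = k - l
(5) = gcd((z - 6)*(z - 2)*(z + 5), z*(z - 6)*(z + 5)) = z^2 - z - 30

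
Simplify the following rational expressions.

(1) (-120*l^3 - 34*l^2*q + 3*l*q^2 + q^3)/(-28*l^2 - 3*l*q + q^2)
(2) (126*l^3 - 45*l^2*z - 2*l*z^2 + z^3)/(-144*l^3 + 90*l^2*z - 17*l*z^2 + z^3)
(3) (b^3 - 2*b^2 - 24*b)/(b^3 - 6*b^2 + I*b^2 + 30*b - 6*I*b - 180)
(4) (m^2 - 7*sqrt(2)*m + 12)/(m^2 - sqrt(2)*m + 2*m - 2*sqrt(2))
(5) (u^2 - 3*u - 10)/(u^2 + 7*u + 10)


(1) = (-30*l^2 - l*q + q^2)/(-7*l + q)
(2) = (7*l + z)/(-8*l + z)
(3) = (b^2 + 4*b)/(b^2 + I*b + 30)
(4) = (m - 6*sqrt(2))/(m + 2)
(5) = (u - 5)/(u + 5)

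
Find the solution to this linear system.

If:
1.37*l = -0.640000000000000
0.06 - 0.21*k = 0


Then:
k = 0.29
l = -0.47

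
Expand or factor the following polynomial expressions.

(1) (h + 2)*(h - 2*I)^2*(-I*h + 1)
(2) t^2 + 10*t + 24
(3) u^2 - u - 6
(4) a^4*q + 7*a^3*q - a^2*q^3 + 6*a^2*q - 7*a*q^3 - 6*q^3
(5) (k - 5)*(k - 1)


(1) = -I*h^4 - 3*h^3 - 2*I*h^3 - 6*h^2 - 4*h - 8
(2) = (t + 4)*(t + 6)
(3) = (u - 3)*(u + 2)
(4) = (a + 6)*(a - q)*(a + q)*(a*q + q)
(5) = k^2 - 6*k + 5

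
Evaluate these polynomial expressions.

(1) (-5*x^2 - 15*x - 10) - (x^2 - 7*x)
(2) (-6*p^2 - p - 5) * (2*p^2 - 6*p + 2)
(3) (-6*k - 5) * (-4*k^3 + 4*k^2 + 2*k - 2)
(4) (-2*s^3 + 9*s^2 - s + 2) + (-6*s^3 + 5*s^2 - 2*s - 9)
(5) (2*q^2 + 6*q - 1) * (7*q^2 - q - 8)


(1) = -6*x^2 - 8*x - 10
(2) = -12*p^4 + 34*p^3 - 16*p^2 + 28*p - 10
(3) = 24*k^4 - 4*k^3 - 32*k^2 + 2*k + 10
(4) = -8*s^3 + 14*s^2 - 3*s - 7
(5) = 14*q^4 + 40*q^3 - 29*q^2 - 47*q + 8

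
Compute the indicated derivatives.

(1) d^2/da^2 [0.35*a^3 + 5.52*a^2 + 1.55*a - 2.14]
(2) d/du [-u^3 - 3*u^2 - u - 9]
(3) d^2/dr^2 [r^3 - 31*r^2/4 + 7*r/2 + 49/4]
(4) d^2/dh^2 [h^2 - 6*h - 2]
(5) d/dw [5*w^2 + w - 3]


(1) = 2.1*a + 11.04
(2) = -3*u^2 - 6*u - 1
(3) = 6*r - 31/2
(4) = 2
(5) = 10*w + 1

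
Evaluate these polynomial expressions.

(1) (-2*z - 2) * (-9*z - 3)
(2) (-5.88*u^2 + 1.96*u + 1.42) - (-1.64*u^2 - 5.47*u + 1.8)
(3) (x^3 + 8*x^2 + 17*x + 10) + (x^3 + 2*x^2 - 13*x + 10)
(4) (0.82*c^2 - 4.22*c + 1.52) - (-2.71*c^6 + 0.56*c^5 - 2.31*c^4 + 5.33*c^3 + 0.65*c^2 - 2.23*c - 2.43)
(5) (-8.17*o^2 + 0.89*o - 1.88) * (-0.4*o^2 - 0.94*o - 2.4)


(1) = 18*z^2 + 24*z + 6
(2) = -4.24*u^2 + 7.43*u - 0.38
(3) = 2*x^3 + 10*x^2 + 4*x + 20
(4) = 2.71*c^6 - 0.56*c^5 + 2.31*c^4 - 5.33*c^3 + 0.17*c^2 - 1.99*c + 3.95
(5) = 3.268*o^4 + 7.3238*o^3 + 19.5234*o^2 - 0.3688*o + 4.512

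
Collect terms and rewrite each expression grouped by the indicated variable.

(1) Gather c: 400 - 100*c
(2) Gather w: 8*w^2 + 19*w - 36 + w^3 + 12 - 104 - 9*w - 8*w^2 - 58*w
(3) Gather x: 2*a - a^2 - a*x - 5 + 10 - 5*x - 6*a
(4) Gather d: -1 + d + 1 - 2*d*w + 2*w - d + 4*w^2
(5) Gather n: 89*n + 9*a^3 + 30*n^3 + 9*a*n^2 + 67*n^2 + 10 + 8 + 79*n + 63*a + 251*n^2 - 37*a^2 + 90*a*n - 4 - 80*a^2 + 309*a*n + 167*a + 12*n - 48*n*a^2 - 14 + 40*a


(1) = 400 - 100*c
(2) = w^3 - 48*w - 128
(3) = -a^2 - 4*a + x*(-a - 5) + 5
(4) = -2*d*w + 4*w^2 + 2*w
(5) = 9*a^3 - 117*a^2 + 270*a + 30*n^3 + n^2*(9*a + 318) + n*(-48*a^2 + 399*a + 180)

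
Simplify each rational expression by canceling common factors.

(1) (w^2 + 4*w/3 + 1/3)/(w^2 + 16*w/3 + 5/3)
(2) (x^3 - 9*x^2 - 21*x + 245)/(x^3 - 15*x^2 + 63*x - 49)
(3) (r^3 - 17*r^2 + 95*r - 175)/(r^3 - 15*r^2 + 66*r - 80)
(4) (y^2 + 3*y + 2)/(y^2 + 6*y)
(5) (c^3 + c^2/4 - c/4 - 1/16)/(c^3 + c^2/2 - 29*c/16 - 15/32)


(1) = (w + 1)/(w + 5)
(2) = (x + 5)/(x - 1)
(3) = (r^2 - 12*r + 35)/(r^2 - 10*r + 16)
(4) = (y^2 + 3*y + 2)/(y^2 + 6*y)
(5) = (8*c^2 - 2)/(8*c^2 + 2*c - 15)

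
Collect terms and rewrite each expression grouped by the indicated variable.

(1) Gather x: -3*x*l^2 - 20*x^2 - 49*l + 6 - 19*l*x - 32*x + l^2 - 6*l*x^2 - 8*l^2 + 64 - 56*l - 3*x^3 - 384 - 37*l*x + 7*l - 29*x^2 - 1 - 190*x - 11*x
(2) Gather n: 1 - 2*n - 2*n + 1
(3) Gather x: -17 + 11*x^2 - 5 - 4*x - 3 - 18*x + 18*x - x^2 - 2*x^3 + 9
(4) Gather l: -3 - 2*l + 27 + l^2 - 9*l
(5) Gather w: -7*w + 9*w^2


(1) = -7*l^2 - 98*l - 3*x^3 + x^2*(-6*l - 49) + x*(-3*l^2 - 56*l - 233) - 315
(2) = 2 - 4*n
(3) = -2*x^3 + 10*x^2 - 4*x - 16
(4) = l^2 - 11*l + 24
(5) = 9*w^2 - 7*w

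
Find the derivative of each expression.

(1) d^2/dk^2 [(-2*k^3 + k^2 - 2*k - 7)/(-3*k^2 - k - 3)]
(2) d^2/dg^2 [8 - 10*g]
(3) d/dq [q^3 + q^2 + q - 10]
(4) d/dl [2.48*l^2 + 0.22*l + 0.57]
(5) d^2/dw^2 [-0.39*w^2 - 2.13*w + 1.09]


(1) = 2*(5*k^3 + 234*k^2 + 63*k - 71)/(27*k^6 + 27*k^5 + 90*k^4 + 55*k^3 + 90*k^2 + 27*k + 27)
(2) = 0
(3) = 3*q^2 + 2*q + 1
(4) = 4.96*l + 0.22
(5) = -0.780000000000000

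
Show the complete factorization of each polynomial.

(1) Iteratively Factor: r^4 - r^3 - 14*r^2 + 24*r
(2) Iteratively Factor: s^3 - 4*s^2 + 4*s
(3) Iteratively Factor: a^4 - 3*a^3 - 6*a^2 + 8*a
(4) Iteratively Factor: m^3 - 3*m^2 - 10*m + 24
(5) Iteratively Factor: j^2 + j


(1) = (r - 2)*(r^3 + r^2 - 12*r) = r*(r - 2)*(r^2 + r - 12) = r*(r - 3)*(r - 2)*(r + 4)
(2) = (s - 2)*(s^2 - 2*s) = (s - 2)^2*(s)
(3) = (a - 4)*(a^3 + a^2 - 2*a) = (a - 4)*(a - 1)*(a^2 + 2*a) = a*(a - 4)*(a - 1)*(a + 2)
(4) = (m + 3)*(m^2 - 6*m + 8) = (m - 4)*(m + 3)*(m - 2)
(5) = (j + 1)*(j)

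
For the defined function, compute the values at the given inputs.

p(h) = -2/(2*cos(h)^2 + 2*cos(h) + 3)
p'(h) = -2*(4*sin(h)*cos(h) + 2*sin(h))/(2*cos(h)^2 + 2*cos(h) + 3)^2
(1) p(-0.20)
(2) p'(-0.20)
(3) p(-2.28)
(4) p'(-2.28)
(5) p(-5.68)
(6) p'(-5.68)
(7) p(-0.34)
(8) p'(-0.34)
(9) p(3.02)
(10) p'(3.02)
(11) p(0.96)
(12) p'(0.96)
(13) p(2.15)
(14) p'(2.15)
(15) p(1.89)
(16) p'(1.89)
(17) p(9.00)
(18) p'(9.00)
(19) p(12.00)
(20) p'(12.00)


(1) = -0.29
(2) = 0.05
(3) = -0.79
(4) = -0.14
(5) = -0.33
(6) = -0.17
(7) = -0.30
(8) = 0.09
(9) = -0.67
(10) = 0.05
(11) = -0.42
(12) = -0.30
(13) = -0.80
(14) = 0.05
(15) = -0.78
(16) = -0.21
(17) = -0.70
(18) = 0.17
(19) = -0.33
(20) = 0.15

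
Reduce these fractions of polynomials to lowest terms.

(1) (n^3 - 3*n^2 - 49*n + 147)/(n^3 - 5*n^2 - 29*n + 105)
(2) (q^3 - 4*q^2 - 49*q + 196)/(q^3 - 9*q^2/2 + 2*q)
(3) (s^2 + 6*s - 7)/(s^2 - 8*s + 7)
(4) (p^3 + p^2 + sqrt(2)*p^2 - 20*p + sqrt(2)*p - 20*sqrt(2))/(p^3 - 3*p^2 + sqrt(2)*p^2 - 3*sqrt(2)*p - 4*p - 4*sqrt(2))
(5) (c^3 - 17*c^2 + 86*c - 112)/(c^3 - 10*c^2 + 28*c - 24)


(1) = (n + 7)/(n + 5)
(2) = (2*q^2 - 98)/(2*q^2 - q)
(3) = (s + 7)/(s - 7)
(4) = (p + 5)/(p + 1)
(5) = (c^2 - 15*c + 56)/(c^2 - 8*c + 12)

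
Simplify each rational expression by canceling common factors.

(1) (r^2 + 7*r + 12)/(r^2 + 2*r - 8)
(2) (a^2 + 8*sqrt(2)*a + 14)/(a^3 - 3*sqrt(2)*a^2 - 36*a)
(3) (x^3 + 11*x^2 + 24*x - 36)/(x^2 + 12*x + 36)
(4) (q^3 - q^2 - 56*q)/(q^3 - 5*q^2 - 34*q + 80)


(1) = (r + 3)/(r - 2)
(2) = (a^2 + 8*sqrt(2)*a + 14)/(a^3 - 3*sqrt(2)*a^2 - 36*a)
(3) = x - 1
(4) = (q^2 + 7*q)/(q^2 + 3*q - 10)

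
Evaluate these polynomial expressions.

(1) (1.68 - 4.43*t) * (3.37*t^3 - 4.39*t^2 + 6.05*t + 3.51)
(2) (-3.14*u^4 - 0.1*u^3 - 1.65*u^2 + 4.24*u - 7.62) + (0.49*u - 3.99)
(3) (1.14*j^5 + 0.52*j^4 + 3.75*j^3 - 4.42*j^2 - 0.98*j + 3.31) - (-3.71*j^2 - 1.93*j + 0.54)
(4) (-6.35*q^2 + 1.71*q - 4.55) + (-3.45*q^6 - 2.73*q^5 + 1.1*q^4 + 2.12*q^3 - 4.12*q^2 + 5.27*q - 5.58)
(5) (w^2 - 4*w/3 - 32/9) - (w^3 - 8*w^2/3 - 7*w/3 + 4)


(1) = -14.9291*t^4 + 25.1093*t^3 - 34.1767*t^2 - 5.3853*t + 5.8968
(2) = -3.14*u^4 - 0.1*u^3 - 1.65*u^2 + 4.73*u - 11.61
(3) = 1.14*j^5 + 0.52*j^4 + 3.75*j^3 - 0.71*j^2 + 0.95*j + 2.77
(4) = -3.45*q^6 - 2.73*q^5 + 1.1*q^4 + 2.12*q^3 - 10.47*q^2 + 6.98*q - 10.13
(5) = -w^3 + 11*w^2/3 + w - 68/9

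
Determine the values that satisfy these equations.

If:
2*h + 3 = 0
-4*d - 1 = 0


Then:
d = -1/4
h = -3/2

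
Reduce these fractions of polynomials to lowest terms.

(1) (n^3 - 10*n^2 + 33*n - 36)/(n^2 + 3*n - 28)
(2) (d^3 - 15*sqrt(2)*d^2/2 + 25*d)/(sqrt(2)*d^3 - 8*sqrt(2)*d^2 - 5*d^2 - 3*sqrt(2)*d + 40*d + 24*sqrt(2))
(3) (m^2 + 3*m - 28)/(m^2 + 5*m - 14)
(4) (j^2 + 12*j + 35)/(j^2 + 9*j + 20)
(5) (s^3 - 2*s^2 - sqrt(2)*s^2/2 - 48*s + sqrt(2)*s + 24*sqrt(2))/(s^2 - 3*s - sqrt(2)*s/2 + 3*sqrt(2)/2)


(1) = (n^2 - 6*n + 9)/(n + 7)
(2) = (2*d^3 - 15*sqrt(2)*d^2 + 50*d)/(2*sqrt(2)*d^3 + d^2*(-16*sqrt(2) - 10) + d*(80 - 6*sqrt(2)) + 48*sqrt(2))
(3) = (m - 4)/(m - 2)
(4) = (j + 7)/(j + 4)
(5) = (4*s^2 - 8*s - 192)/(4*s - 12)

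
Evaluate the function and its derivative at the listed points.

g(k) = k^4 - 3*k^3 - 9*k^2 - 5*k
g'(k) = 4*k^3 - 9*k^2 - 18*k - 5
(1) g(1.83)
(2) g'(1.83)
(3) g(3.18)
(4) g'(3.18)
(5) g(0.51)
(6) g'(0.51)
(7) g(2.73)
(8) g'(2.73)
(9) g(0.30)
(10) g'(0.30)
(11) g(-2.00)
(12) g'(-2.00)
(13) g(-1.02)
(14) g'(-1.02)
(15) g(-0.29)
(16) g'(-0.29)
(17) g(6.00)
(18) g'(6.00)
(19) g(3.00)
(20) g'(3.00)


(1) = -46.46
(2) = -43.57
(3) = -101.12
(4) = -24.62
(5) = -5.22
(6) = -15.99
(7) = -86.22
(8) = -39.83
(9) = -2.38
(10) = -11.10
(11) = 14.00
(12) = -37.00
(13) = 0.00
(14) = -0.25
(15) = 0.77
(16) = -0.63
(17) = 294.00
(18) = 427.00
(19) = -96.00
(20) = -32.00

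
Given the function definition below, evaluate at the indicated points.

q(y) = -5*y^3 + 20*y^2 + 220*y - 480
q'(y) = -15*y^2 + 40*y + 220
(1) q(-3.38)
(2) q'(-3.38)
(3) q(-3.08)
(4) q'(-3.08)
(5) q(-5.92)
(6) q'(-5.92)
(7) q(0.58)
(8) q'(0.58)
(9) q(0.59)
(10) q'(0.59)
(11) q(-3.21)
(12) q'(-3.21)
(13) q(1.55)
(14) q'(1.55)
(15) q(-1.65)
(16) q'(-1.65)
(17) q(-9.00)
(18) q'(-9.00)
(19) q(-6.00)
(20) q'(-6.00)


(1) = -802.04
(2) = -86.57
(3) = -821.78
(4) = -45.50
(5) = -44.10
(6) = -542.50
(7) = -346.65
(8) = 238.15
(9) = -344.26
(10) = 238.38
(11) = -814.74
(12) = -62.96
(13) = -109.57
(14) = 245.96
(15) = -766.09
(16) = 113.16
(17) = 2805.00
(18) = -1355.00
(19) = 0.00
(20) = -560.00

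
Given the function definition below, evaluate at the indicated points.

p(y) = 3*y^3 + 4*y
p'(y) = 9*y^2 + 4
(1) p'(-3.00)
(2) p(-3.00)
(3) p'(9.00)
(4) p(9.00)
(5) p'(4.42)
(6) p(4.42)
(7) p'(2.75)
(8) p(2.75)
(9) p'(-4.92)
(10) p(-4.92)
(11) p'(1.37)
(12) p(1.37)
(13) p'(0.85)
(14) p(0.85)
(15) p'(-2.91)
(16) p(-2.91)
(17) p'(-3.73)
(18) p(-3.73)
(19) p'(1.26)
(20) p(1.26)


(1) = 85.00
(2) = -93.00
(3) = 733.00
(4) = 2223.00
(5) = 179.83
(6) = 276.73
(7) = 72.06
(8) = 73.39
(9) = 221.86
(10) = -376.97
(11) = 20.89
(12) = 13.19
(13) = 10.50
(14) = 5.24
(15) = 80.21
(16) = -85.57
(17) = 129.22
(18) = -170.61
(19) = 18.29
(20) = 11.04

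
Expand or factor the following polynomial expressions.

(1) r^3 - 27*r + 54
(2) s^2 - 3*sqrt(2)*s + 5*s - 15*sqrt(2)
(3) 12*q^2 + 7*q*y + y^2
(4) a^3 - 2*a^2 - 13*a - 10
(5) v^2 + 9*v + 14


(1) = (r - 3)^2*(r + 6)
(2) = (s + 5)*(s - 3*sqrt(2))
(3) = (3*q + y)*(4*q + y)
(4) = (a - 5)*(a + 1)*(a + 2)
(5) = (v + 2)*(v + 7)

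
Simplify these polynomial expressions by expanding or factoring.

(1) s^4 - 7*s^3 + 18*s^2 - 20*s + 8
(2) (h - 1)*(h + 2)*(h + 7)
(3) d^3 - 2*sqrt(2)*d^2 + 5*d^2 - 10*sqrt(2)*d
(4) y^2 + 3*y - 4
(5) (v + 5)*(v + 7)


(1) = (s - 2)^3*(s - 1)
(2) = h^3 + 8*h^2 + 5*h - 14
(3) = d*(d + 5)*(d - 2*sqrt(2))
(4) = (y - 1)*(y + 4)
(5) = v^2 + 12*v + 35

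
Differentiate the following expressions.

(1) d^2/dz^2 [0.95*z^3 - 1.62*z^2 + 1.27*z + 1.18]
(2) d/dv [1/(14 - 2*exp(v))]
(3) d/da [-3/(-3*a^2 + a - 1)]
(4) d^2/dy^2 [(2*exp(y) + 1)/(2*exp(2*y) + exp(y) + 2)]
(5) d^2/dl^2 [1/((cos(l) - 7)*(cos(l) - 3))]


(1) = 5.7*z - 3.24
(2) = exp(v)/(2*(exp(v) - 7)^2)
(3) = 3*(1 - 6*a)/(3*a^2 - a + 1)^2
(4) = (8*exp(4*y) + 12*exp(3*y) - 42*exp(2*y) - 19*exp(y) + 6)*exp(y)/(8*exp(6*y) + 12*exp(5*y) + 30*exp(4*y) + 25*exp(3*y) + 30*exp(2*y) + 12*exp(y) + 8)
(5) = (-4*sin(l)^4 + 18*sin(l)^2 - 495*cos(l)/2 + 15*cos(3*l)/2 + 144)/((cos(l) - 7)^3*(cos(l) - 3)^3)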